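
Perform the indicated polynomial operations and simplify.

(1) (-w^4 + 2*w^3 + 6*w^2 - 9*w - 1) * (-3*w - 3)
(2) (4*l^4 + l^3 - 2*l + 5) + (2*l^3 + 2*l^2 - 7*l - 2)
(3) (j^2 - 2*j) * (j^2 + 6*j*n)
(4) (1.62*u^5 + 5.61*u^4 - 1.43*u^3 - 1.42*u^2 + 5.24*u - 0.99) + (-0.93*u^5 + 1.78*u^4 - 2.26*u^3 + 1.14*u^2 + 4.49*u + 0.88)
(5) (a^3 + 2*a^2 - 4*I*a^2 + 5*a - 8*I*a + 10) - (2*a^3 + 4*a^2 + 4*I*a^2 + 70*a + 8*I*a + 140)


(1) = 3*w^5 - 3*w^4 - 24*w^3 + 9*w^2 + 30*w + 3
(2) = 4*l^4 + 3*l^3 + 2*l^2 - 9*l + 3
(3) = j^4 + 6*j^3*n - 2*j^3 - 12*j^2*n
(4) = 0.69*u^5 + 7.39*u^4 - 3.69*u^3 - 0.28*u^2 + 9.73*u - 0.11
(5) = -a^3 - 2*a^2 - 8*I*a^2 - 65*a - 16*I*a - 130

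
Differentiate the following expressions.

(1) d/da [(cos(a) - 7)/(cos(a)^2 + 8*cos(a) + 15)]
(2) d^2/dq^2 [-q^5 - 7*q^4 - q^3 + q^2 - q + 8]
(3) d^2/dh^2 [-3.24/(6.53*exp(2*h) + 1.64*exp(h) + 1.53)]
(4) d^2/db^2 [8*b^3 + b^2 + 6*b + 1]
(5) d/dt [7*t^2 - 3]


(1) = (cos(a)^2 - 14*cos(a) - 71)*sin(a)/(cos(a)^2 + 8*cos(a) + 15)^2
(2) = -20*q^3 - 84*q^2 - 6*q + 2
(3) = (-3.24*(13.06*exp(h) + 1.64)*(26.12*exp(h) + 3.28)*exp(h) + (84.6288*exp(h) + 5.3136)*(6.53*exp(2*h) + 1.64*exp(h) + 1.53))*exp(h)/(6.53*exp(2*h) + 1.64*exp(h) + 1.53)^3
(4) = 48*b + 2
(5) = 14*t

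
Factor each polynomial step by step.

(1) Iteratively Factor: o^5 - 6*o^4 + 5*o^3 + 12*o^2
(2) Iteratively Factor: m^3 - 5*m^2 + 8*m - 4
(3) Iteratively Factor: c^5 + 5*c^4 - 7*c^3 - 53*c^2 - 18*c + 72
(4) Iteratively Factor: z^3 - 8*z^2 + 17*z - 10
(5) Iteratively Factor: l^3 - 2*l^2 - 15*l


(1) = (o - 3)*(o^4 - 3*o^3 - 4*o^2) = o*(o - 3)*(o^3 - 3*o^2 - 4*o) = o*(o - 4)*(o - 3)*(o^2 + o) = o*(o - 4)*(o - 3)*(o + 1)*(o)
(2) = (m - 2)*(m^2 - 3*m + 2) = (m - 2)^2*(m - 1)
(3) = (c - 1)*(c^4 + 6*c^3 - c^2 - 54*c - 72) = (c - 3)*(c - 1)*(c^3 + 9*c^2 + 26*c + 24) = (c - 3)*(c - 1)*(c + 4)*(c^2 + 5*c + 6) = (c - 3)*(c - 1)*(c + 3)*(c + 4)*(c + 2)
(4) = (z - 2)*(z^2 - 6*z + 5) = (z - 2)*(z - 1)*(z - 5)
(5) = (l)*(l^2 - 2*l - 15) = l*(l + 3)*(l - 5)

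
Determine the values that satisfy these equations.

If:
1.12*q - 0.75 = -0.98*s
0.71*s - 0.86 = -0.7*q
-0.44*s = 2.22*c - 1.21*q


Then:
c = -2.34
q = -2.84
s = 4.01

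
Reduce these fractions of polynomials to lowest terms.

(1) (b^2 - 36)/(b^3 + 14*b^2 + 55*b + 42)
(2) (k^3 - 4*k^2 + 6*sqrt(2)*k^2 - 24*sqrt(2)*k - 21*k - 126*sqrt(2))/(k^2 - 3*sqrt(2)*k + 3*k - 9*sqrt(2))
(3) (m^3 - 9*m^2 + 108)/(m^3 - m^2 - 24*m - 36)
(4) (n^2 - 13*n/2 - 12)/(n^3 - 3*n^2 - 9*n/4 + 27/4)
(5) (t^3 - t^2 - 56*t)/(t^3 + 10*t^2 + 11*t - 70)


(1) = (b - 6)/(b^2 + 8*b + 7)
(2) = (k^2 + k*(-7 + 6*sqrt(2)) - 42*sqrt(2))/(k - 3*sqrt(2))
(3) = (m - 6)/(m + 2)
(4) = (2*n - 16)/(2*n^2 - 9*n + 9)
(5) = (t^2 - 8*t)/(t^2 + 3*t - 10)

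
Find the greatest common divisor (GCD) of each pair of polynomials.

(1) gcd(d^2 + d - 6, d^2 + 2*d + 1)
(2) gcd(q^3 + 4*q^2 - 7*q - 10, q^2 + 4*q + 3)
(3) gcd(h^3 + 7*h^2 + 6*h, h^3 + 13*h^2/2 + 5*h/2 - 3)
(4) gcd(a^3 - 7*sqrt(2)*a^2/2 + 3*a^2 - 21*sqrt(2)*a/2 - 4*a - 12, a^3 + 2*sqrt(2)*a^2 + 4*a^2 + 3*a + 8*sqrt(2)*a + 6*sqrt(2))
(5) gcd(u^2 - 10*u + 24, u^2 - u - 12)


(1) = gcd((d - 2)*(d + 3), (d + 1)^2) = 1
(2) = q + 1
(3) = gcd(h*(h + 1)*(h + 6), (h - 1/2)*(h + 1)*(h + 6)) = h^2 + 7*h + 6
(4) = gcd((a + 3)*(a - 4*sqrt(2))*(a + sqrt(2)/2), (a + 1)*(a + 3)*(a + 2*sqrt(2))) = a + 3
(5) = u - 4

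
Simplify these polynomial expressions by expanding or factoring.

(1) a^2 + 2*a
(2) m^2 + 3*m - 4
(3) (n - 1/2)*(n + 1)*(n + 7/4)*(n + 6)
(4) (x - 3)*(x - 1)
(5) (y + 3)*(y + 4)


(1) = a*(a + 2)
(2) = (m - 1)*(m + 4)
(3) = n^4 + 33*n^3/4 + 111*n^2/8 + 11*n/8 - 21/4
(4) = x^2 - 4*x + 3
(5) = y^2 + 7*y + 12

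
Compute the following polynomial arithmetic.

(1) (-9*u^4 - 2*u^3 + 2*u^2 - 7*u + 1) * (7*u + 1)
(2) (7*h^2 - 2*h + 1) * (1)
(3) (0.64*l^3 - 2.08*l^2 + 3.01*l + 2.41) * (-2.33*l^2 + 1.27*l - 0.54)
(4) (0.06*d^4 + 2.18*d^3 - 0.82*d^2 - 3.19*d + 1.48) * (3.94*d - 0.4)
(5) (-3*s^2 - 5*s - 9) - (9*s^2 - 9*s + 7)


(1) = -63*u^5 - 23*u^4 + 12*u^3 - 47*u^2 + 1
(2) = 7*h^2 - 2*h + 1
(3) = -1.4912*l^5 + 5.6592*l^4 - 10.0005*l^3 - 0.6694*l^2 + 1.4353*l - 1.3014
(4) = 0.2364*d^5 + 8.5652*d^4 - 4.1028*d^3 - 12.2406*d^2 + 7.1072*d - 0.592
(5) = -12*s^2 + 4*s - 16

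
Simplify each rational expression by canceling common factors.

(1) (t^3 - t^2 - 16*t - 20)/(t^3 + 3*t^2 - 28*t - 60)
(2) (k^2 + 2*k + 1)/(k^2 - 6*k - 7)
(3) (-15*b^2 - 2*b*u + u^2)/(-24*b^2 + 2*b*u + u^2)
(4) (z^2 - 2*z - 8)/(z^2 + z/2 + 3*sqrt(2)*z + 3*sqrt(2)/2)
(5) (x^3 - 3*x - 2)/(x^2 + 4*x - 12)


(1) = (t + 2)/(t + 6)
(2) = (k + 1)/(k - 7)
(3) = (-15*b^2 - 2*b*u + u^2)/(-24*b^2 + 2*b*u + u^2)
(4) = (2*z^2 - 4*z - 16)/(2*z^2 + z*(1 + 6*sqrt(2)) + 3*sqrt(2))
(5) = (x^2 + 2*x + 1)/(x + 6)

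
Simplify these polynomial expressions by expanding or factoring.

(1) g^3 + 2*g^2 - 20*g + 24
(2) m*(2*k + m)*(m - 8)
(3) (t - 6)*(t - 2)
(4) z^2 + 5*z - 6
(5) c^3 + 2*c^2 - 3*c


(1) = (g - 2)^2*(g + 6)
(2) = 2*k*m^2 - 16*k*m + m^3 - 8*m^2
(3) = t^2 - 8*t + 12
(4) = (z - 1)*(z + 6)
(5) = c*(c - 1)*(c + 3)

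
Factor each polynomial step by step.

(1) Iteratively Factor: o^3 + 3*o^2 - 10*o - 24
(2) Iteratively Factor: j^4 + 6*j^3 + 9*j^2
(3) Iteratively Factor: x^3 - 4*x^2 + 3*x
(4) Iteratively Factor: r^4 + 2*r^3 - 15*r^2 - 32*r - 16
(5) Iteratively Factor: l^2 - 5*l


(1) = (o + 2)*(o^2 + o - 12) = (o + 2)*(o + 4)*(o - 3)
(2) = (j)*(j^3 + 6*j^2 + 9*j) = j*(j + 3)*(j^2 + 3*j) = j^2*(j + 3)*(j + 3)
(3) = (x - 1)*(x^2 - 3*x) = x*(x - 1)*(x - 3)
(4) = (r + 4)*(r^3 - 2*r^2 - 7*r - 4) = (r - 4)*(r + 4)*(r^2 + 2*r + 1) = (r - 4)*(r + 1)*(r + 4)*(r + 1)
(5) = (l - 5)*(l)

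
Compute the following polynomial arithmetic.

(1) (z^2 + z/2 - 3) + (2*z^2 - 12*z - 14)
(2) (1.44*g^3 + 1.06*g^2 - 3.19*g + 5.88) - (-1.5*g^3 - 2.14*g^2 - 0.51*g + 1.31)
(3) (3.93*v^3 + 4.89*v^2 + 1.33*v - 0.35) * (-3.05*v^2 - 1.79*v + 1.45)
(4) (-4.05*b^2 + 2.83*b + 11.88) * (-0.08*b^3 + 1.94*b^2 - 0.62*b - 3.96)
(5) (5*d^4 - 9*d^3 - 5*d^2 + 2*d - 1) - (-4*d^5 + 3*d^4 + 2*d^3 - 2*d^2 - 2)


(1) = 3*z^2 - 23*z/2 - 17
(2) = 2.94*g^3 + 3.2*g^2 - 2.68*g + 4.57
(3) = -11.9865*v^5 - 21.9492*v^4 - 7.1111*v^3 + 5.7773*v^2 + 2.555*v - 0.5075
(4) = 0.324*b^5 - 8.0834*b^4 + 7.0508*b^3 + 37.3306*b^2 - 18.5724*b - 47.0448
(5) = 4*d^5 + 2*d^4 - 11*d^3 - 3*d^2 + 2*d + 1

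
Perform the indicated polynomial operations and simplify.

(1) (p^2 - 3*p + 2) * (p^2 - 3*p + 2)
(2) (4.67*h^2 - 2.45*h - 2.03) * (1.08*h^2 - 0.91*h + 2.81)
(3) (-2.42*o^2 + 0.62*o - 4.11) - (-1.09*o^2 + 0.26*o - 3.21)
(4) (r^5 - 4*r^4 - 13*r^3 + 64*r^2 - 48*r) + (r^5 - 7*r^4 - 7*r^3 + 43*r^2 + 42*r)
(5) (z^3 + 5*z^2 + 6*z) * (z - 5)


(1) = p^4 - 6*p^3 + 13*p^2 - 12*p + 4
(2) = 5.0436*h^4 - 6.8957*h^3 + 13.1598*h^2 - 5.0372*h - 5.7043
(3) = -1.33*o^2 + 0.36*o - 0.9
(4) = 2*r^5 - 11*r^4 - 20*r^3 + 107*r^2 - 6*r
(5) = z^4 - 19*z^2 - 30*z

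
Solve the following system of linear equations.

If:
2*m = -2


Then:
m = -1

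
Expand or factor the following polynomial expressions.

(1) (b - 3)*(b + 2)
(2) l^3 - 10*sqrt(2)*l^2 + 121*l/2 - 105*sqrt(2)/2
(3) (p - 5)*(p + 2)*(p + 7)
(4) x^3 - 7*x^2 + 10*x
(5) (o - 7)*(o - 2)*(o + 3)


(1) = b^2 - b - 6
(2) = (l - 5*sqrt(2))*(l - 7*sqrt(2)/2)*(l - 3*sqrt(2)/2)
(3) = p^3 + 4*p^2 - 31*p - 70
(4) = x*(x - 5)*(x - 2)
(5) = o^3 - 6*o^2 - 13*o + 42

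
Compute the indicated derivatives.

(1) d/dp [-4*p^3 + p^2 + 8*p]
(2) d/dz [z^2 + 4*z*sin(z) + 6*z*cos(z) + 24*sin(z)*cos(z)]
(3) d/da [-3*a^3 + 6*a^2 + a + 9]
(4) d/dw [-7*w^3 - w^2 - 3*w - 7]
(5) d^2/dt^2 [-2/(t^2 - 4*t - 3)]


(1) = -12*p^2 + 2*p + 8
(2) = -6*z*sin(z) + 4*z*cos(z) + 2*z + 4*sin(z) + 6*cos(z) + 24*cos(2*z)
(3) = -9*a^2 + 12*a + 1
(4) = -21*w^2 - 2*w - 3
(5) = 4*(-t^2 + 4*t + 4*(t - 2)^2 + 3)/(-t^2 + 4*t + 3)^3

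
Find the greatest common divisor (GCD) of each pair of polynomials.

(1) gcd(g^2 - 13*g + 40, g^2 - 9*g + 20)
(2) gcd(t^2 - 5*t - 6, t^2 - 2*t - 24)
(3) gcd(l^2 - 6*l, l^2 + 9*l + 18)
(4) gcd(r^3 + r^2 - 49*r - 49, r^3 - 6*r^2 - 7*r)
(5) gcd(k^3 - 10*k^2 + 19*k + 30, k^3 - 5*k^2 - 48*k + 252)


(1) = gcd((g - 8)*(g - 5), (g - 5)*(g - 4)) = g - 5
(2) = t - 6
(3) = 1
(4) = r^2 - 6*r - 7
(5) = k - 6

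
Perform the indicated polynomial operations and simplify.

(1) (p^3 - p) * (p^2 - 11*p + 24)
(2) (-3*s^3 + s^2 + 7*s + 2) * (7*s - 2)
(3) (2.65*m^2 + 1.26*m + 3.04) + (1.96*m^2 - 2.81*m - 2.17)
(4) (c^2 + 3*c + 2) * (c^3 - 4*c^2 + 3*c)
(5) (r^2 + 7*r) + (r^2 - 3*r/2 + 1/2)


(1) = p^5 - 11*p^4 + 23*p^3 + 11*p^2 - 24*p
(2) = -21*s^4 + 13*s^3 + 47*s^2 - 4
(3) = 4.61*m^2 - 1.55*m + 0.87
(4) = c^5 - c^4 - 7*c^3 + c^2 + 6*c
(5) = 2*r^2 + 11*r/2 + 1/2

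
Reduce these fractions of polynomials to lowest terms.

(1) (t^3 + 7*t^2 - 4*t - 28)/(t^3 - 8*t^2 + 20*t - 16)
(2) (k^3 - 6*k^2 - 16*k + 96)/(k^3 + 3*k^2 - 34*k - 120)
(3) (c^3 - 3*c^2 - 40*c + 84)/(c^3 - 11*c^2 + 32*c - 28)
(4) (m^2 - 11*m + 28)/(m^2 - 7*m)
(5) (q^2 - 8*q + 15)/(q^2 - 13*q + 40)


(1) = (t^2 + 9*t + 14)/(t^2 - 6*t + 8)
(2) = (k - 4)/(k + 5)
(3) = (c + 6)/(c - 2)
(4) = (m - 4)/m
(5) = (q - 3)/(q - 8)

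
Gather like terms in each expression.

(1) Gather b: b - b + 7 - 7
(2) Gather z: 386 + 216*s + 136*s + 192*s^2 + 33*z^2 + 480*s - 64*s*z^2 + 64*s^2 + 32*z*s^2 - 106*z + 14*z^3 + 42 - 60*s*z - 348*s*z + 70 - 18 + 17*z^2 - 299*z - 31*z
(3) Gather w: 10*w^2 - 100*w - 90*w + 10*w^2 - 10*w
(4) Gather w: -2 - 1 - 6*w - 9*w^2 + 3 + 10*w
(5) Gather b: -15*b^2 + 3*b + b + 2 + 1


(1) = 0
(2) = 256*s^2 + 832*s + 14*z^3 + z^2*(50 - 64*s) + z*(32*s^2 - 408*s - 436) + 480
(3) = 20*w^2 - 200*w
(4) = -9*w^2 + 4*w
(5) = -15*b^2 + 4*b + 3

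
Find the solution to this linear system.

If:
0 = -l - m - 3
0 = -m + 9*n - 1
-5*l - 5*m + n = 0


Then:
l = 133
m = -136
n = -15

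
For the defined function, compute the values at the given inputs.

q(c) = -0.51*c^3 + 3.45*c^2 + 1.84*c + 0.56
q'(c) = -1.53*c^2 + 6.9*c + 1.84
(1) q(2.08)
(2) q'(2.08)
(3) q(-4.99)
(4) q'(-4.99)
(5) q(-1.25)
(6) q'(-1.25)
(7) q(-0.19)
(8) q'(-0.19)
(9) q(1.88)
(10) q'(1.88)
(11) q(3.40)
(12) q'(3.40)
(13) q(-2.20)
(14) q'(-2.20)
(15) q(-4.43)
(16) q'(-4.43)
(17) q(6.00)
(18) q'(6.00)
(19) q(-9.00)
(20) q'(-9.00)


(1) = 14.72
(2) = 9.57
(3) = 140.65
(4) = -70.69
(5) = 4.65
(6) = -9.18
(7) = 0.34
(8) = 0.47
(9) = 12.82
(10) = 9.40
(11) = 26.65
(12) = 7.61
(13) = 18.64
(14) = -20.75
(15) = 104.45
(16) = -58.75
(17) = 25.64
(18) = -11.84
(19) = 635.24
(20) = -184.19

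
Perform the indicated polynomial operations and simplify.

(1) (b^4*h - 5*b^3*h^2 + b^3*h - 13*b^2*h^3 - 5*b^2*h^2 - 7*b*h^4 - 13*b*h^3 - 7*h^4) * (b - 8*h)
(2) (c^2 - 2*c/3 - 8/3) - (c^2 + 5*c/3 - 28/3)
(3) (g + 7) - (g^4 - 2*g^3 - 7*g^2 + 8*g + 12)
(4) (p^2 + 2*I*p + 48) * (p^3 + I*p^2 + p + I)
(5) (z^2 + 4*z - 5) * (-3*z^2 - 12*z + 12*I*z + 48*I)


(1) = b^5*h - 13*b^4*h^2 + b^4*h + 27*b^3*h^3 - 13*b^3*h^2 + 97*b^2*h^4 + 27*b^2*h^3 + 56*b*h^5 + 97*b*h^4 + 56*h^5
(2) = 20/3 - 7*c/3
(3) = -g^4 + 2*g^3 + 7*g^2 - 7*g - 5
(4) = p^5 + 3*I*p^4 + 47*p^3 + 51*I*p^2 + 46*p + 48*I
(5) = -3*z^4 - 24*z^3 + 12*I*z^3 - 33*z^2 + 96*I*z^2 + 60*z + 132*I*z - 240*I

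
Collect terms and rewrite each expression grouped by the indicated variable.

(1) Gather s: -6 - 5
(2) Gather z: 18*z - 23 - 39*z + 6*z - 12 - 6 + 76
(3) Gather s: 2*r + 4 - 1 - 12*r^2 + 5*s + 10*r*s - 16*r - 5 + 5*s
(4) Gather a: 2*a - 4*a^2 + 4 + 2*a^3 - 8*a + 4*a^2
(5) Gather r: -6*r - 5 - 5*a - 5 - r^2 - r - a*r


(1) = -11
(2) = 35 - 15*z
(3) = -12*r^2 - 14*r + s*(10*r + 10) - 2
(4) = 2*a^3 - 6*a + 4
(5) = -5*a - r^2 + r*(-a - 7) - 10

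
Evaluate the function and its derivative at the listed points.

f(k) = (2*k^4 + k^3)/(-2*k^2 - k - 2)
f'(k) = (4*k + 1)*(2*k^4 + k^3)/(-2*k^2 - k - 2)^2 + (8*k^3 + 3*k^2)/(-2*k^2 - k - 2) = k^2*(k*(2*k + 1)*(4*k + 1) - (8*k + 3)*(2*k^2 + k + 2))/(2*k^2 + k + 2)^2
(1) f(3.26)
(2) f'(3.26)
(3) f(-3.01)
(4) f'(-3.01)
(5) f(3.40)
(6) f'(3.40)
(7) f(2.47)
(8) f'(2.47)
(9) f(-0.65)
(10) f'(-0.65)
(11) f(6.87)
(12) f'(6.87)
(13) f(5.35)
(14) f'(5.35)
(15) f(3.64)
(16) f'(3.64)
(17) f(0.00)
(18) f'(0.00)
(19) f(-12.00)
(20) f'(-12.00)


(1) = -9.83
(2) = -6.45
(3) = -8.00
(4) = 6.00
(5) = -10.75
(6) = -6.74
(7) = -5.37
(8) = -4.83
(9) = -0.04
(10) = 0.40
(11) = -46.28
(12) = -13.73
(13) = -27.74
(14) = -10.68
(15) = -12.43
(16) = -7.23
(17) = 0.00
(18) = 0.00
(19) = -142.96
(20) = 24.00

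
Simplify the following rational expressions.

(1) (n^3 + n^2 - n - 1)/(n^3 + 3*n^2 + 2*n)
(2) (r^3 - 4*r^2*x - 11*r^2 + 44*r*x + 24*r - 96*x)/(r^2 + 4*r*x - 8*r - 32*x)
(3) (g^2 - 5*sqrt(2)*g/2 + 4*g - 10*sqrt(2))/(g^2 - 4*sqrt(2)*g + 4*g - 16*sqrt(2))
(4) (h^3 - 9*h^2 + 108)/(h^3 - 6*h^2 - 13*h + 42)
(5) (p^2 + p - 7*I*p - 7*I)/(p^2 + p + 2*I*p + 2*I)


(1) = (n^2 - 1)/(n^2 + 2*n)
(2) = (r^2 - 4*r*x - 3*r + 12*x)/(r + 4*x)
(3) = (2*g - 5*sqrt(2))/(2*g - 8*sqrt(2))
(4) = (h^2 - 12*h + 36)/(h^2 - 9*h + 14)
(5) = (p - 7*I)/(p + 2*I)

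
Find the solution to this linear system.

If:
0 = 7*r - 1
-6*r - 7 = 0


Then:
No Solution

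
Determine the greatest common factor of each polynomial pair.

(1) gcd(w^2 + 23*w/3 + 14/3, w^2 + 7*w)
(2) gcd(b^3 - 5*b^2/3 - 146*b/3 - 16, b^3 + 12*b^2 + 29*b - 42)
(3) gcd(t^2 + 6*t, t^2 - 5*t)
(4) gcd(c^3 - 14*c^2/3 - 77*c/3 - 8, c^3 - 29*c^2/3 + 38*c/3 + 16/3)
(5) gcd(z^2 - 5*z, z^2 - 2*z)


(1) = w + 7
(2) = gcd((b - 8)*(b + 1/3)*(b + 6), (b - 1)*(b + 6)*(b + 7)) = b + 6
(3) = gcd(t*(t + 6), t*(t - 5)) = t
(4) = c^2 - 23*c/3 - 8/3
(5) = z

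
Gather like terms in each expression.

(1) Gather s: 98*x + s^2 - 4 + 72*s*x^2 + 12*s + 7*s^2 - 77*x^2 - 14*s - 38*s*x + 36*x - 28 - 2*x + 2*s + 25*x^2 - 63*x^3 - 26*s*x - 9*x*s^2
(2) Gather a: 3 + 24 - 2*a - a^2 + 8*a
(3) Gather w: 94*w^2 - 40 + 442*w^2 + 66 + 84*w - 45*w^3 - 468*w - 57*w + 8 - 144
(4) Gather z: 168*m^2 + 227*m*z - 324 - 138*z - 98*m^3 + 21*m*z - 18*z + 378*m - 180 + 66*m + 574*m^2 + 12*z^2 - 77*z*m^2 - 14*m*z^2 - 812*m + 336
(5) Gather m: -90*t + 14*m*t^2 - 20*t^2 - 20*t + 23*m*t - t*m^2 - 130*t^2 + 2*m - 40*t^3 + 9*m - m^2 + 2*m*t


(1) = s^2*(8 - 9*x) + s*(72*x^2 - 64*x) - 63*x^3 - 52*x^2 + 132*x - 32
(2) = -a^2 + 6*a + 27
(3) = -45*w^3 + 536*w^2 - 441*w - 110
(4) = -98*m^3 + 742*m^2 - 368*m + z^2*(12 - 14*m) + z*(-77*m^2 + 248*m - 156) - 168
(5) = m^2*(-t - 1) + m*(14*t^2 + 25*t + 11) - 40*t^3 - 150*t^2 - 110*t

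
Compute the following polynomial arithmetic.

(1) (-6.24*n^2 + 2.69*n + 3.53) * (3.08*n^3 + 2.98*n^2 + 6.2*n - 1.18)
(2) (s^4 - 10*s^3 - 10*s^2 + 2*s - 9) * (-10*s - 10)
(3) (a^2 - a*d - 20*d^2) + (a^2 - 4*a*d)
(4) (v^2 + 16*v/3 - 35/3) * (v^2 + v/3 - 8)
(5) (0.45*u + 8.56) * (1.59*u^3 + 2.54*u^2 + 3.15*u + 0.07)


(1) = -19.2192*n^5 - 10.31*n^4 - 19.7994*n^3 + 34.5606*n^2 + 18.7118*n - 4.1654
(2) = -10*s^5 + 90*s^4 + 200*s^3 + 80*s^2 + 70*s + 90
(3) = 2*a^2 - 5*a*d - 20*d^2
(4) = v^4 + 17*v^3/3 - 161*v^2/9 - 419*v/9 + 280/3
(5) = 0.7155*u^4 + 14.7534*u^3 + 23.1599*u^2 + 26.9955*u + 0.5992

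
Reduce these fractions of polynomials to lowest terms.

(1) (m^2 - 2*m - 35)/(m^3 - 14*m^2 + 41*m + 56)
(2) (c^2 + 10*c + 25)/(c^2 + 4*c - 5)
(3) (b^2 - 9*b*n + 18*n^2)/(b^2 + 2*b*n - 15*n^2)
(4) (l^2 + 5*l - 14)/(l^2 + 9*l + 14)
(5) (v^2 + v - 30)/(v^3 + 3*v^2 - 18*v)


(1) = (m + 5)/(m^2 - 7*m - 8)
(2) = (c + 5)/(c - 1)
(3) = (b - 6*n)/(b + 5*n)
(4) = (l - 2)/(l + 2)
(5) = (v - 5)/(v^2 - 3*v)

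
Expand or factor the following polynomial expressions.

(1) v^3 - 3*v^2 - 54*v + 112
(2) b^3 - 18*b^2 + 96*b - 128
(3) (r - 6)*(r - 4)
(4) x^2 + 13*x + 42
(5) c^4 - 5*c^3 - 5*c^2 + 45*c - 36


(1) = (v - 8)*(v - 2)*(v + 7)
(2) = (b - 8)^2*(b - 2)
(3) = r^2 - 10*r + 24
(4) = (x + 6)*(x + 7)
(5) = (c - 4)*(c - 3)*(c - 1)*(c + 3)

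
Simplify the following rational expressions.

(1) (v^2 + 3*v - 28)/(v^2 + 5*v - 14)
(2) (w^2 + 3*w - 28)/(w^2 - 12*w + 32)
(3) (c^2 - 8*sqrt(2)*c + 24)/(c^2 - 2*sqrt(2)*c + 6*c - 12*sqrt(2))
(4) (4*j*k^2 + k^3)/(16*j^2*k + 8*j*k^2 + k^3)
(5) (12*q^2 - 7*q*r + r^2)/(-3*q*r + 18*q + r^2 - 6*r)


(1) = (v - 4)/(v - 2)
(2) = (w + 7)/(w - 8)
(3) = (c - 6*sqrt(2))/(c + 6)
(4) = k/(4*j + k)
(5) = (-4*q + r)/(r - 6)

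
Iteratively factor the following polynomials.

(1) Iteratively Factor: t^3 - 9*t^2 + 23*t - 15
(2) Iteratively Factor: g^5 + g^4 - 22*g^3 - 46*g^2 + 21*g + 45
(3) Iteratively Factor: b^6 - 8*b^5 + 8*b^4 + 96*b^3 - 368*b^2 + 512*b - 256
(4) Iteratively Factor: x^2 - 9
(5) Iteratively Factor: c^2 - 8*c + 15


(1) = (t - 1)*(t^2 - 8*t + 15) = (t - 5)*(t - 1)*(t - 3)
(2) = (g - 1)*(g^4 + 2*g^3 - 20*g^2 - 66*g - 45) = (g - 1)*(g + 3)*(g^3 - g^2 - 17*g - 15) = (g - 1)*(g + 1)*(g + 3)*(g^2 - 2*g - 15) = (g - 5)*(g - 1)*(g + 1)*(g + 3)*(g + 3)
(3) = (b - 2)*(b^5 - 6*b^4 - 4*b^3 + 88*b^2 - 192*b + 128) = (b - 4)*(b - 2)*(b^4 - 2*b^3 - 12*b^2 + 40*b - 32) = (b - 4)*(b - 2)^2*(b^3 - 12*b + 16) = (b - 4)*(b - 2)^3*(b^2 + 2*b - 8) = (b - 4)*(b - 2)^4*(b + 4)
(4) = (x + 3)*(x - 3)
(5) = (c - 3)*(c - 5)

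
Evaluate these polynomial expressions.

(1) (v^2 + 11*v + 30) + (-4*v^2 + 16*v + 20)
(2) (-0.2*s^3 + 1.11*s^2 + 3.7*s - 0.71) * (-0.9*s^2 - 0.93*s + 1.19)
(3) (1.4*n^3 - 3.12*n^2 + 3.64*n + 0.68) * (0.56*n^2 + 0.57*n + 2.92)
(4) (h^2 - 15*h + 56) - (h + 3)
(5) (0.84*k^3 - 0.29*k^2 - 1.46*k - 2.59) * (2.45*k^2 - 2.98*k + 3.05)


(1) = -3*v^2 + 27*v + 50
(2) = 0.18*s^5 - 0.813*s^4 - 4.6003*s^3 - 1.4811*s^2 + 5.0633*s - 0.8449
(3) = 0.784*n^5 - 0.9492*n^4 + 4.348*n^3 - 6.6548*n^2 + 11.0164*n + 1.9856
(4) = h^2 - 16*h + 53
(5) = 2.058*k^5 - 3.2137*k^4 - 0.1508*k^3 - 2.8792*k^2 + 3.2652*k - 7.8995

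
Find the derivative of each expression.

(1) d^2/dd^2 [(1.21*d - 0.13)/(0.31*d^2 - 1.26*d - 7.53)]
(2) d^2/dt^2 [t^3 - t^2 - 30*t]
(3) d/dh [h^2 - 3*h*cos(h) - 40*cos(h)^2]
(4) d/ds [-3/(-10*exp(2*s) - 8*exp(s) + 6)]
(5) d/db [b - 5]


(1) = ((3.1298 - 2.2506*d)*(-0.31*d^2 + 1.26*d + 7.53) - (0.62*d - 1.26)*(1.21*d - 0.13)*(1.24*d - 2.52))/(-0.31*d^2 + 1.26*d + 7.53)^3
(2) = 6*t - 2
(3) = 3*h*sin(h) + 2*h + 40*sin(2*h) - 3*cos(h)
(4) = (-15*exp(s) - 6)*exp(s)/(5*exp(2*s) + 4*exp(s) - 3)^2
(5) = 1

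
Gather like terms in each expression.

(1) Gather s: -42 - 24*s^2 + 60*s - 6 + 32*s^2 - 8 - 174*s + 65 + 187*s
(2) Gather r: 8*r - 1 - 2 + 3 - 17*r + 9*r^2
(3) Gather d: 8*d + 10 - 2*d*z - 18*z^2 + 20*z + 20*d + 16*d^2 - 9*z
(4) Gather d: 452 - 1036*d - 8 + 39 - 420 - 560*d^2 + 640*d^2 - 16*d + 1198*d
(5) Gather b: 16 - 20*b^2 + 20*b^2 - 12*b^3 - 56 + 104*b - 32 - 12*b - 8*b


(1) = 8*s^2 + 73*s + 9
(2) = 9*r^2 - 9*r
(3) = 16*d^2 + d*(28 - 2*z) - 18*z^2 + 11*z + 10
(4) = 80*d^2 + 146*d + 63
(5) = -12*b^3 + 84*b - 72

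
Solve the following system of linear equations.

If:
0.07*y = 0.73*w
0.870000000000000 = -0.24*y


Then:
w = -0.35
y = -3.62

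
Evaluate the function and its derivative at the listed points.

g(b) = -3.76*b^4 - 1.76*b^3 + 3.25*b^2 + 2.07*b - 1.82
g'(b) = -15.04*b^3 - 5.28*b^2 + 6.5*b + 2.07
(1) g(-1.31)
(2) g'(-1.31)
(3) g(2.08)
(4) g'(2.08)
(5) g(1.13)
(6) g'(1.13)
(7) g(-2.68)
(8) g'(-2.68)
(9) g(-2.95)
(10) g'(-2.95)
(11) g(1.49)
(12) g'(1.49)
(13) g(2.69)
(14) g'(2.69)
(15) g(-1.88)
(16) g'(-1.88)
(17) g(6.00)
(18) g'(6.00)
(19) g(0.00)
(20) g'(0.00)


(1) = -6.07
(2) = 18.31
(3) = -69.67
(4) = -142.60
(5) = -4.00
(6) = -19.03
(7) = -144.11
(8) = 236.23
(9) = -219.22
(10) = 323.06
(11) = -15.87
(12) = -49.72
(13) = -203.87
(14) = -311.41
(15) = -29.50
(16) = 71.12
(17) = -5125.52
(18) = -3397.65
(19) = -1.82
(20) = 2.07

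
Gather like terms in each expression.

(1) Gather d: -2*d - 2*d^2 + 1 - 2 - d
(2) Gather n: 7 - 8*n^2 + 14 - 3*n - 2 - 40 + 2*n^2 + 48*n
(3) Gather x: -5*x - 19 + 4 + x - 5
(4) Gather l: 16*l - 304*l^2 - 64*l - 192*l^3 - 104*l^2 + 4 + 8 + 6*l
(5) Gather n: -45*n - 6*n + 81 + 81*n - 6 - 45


(1) = -2*d^2 - 3*d - 1
(2) = -6*n^2 + 45*n - 21
(3) = -4*x - 20
(4) = -192*l^3 - 408*l^2 - 42*l + 12
(5) = 30*n + 30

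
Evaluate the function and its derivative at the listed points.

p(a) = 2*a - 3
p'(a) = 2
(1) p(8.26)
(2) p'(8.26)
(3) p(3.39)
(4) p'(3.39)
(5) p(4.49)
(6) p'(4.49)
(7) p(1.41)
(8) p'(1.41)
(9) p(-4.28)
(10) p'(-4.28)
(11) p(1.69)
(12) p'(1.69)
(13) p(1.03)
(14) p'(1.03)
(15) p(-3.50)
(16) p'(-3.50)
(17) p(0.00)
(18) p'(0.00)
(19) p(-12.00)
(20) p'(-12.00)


(1) = 13.52
(2) = 2.00
(3) = 3.78
(4) = 2.00
(5) = 5.98
(6) = 2.00
(7) = -0.18
(8) = 2.00
(9) = -11.56
(10) = 2.00
(11) = 0.38
(12) = 2.00
(13) = -0.94
(14) = 2.00
(15) = -10.00
(16) = 2.00
(17) = -3.00
(18) = 2.00
(19) = -27.00
(20) = 2.00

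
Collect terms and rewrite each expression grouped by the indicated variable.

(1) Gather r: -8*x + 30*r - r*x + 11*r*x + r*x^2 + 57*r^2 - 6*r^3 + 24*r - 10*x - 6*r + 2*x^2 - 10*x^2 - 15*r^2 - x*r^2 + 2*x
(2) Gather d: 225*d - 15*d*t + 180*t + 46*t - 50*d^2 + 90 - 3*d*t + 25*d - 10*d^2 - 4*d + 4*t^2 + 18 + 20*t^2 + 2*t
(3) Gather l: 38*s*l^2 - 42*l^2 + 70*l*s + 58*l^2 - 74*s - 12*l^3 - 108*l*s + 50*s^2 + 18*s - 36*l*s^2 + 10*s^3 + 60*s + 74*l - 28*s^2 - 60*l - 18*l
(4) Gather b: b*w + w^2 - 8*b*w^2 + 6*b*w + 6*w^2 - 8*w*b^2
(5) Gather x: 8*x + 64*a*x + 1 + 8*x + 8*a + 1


(1) = -6*r^3 + r^2*(42 - x) + r*(x^2 + 10*x + 48) - 8*x^2 - 16*x
(2) = -60*d^2 + d*(246 - 18*t) + 24*t^2 + 228*t + 108
(3) = -12*l^3 + l^2*(38*s + 16) + l*(-36*s^2 - 38*s - 4) + 10*s^3 + 22*s^2 + 4*s
(4) = -8*b^2*w + b*(-8*w^2 + 7*w) + 7*w^2
(5) = 8*a + x*(64*a + 16) + 2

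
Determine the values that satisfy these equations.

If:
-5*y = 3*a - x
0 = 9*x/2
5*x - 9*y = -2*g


Then:
a = -5*y/3
g = 9*y/2
x = 0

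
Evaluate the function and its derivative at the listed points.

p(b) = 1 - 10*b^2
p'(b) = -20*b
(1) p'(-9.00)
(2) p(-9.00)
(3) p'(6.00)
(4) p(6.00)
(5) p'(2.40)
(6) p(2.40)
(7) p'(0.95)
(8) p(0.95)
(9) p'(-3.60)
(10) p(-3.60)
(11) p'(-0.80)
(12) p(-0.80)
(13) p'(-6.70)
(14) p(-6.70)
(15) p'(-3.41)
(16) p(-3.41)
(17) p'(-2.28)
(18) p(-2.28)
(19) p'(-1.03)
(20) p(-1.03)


(1) = 180.00
(2) = -809.00
(3) = -120.00
(4) = -359.00
(5) = -48.00
(6) = -56.60
(7) = -19.00
(8) = -8.03
(9) = 72.00
(10) = -128.60
(11) = 16.00
(12) = -5.40
(13) = 134.00
(14) = -447.90
(15) = 68.20
(16) = -115.28
(17) = 45.60
(18) = -50.98
(19) = 20.60
(20) = -9.61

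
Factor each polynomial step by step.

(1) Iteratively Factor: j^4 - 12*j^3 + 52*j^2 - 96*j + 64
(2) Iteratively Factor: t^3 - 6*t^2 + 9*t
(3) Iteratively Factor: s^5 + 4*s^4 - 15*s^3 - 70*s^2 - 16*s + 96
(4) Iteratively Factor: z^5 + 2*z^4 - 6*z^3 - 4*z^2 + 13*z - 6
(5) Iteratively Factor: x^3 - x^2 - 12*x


(1) = (j - 4)*(j^3 - 8*j^2 + 20*j - 16) = (j - 4)*(j - 2)*(j^2 - 6*j + 8) = (j - 4)^2*(j - 2)*(j - 2)
(2) = (t)*(t^2 - 6*t + 9) = t*(t - 3)*(t - 3)
(3) = (s - 4)*(s^4 + 8*s^3 + 17*s^2 - 2*s - 24) = (s - 4)*(s + 2)*(s^3 + 6*s^2 + 5*s - 12) = (s - 4)*(s + 2)*(s + 3)*(s^2 + 3*s - 4) = (s - 4)*(s - 1)*(s + 2)*(s + 3)*(s + 4)
(4) = (z - 1)*(z^4 + 3*z^3 - 3*z^2 - 7*z + 6) = (z - 1)^2*(z^3 + 4*z^2 + z - 6) = (z - 1)^2*(z + 3)*(z^2 + z - 2) = (z - 1)^3*(z + 3)*(z + 2)
(5) = (x)*(x^2 - x - 12) = x*(x + 3)*(x - 4)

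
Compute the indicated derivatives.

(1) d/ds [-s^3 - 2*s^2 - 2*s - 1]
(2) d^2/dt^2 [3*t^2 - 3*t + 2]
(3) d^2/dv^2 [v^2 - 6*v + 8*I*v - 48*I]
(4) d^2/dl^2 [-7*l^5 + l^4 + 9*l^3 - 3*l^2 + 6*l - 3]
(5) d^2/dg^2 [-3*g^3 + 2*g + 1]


(1) = -3*s^2 - 4*s - 2
(2) = 6
(3) = 2
(4) = -140*l^3 + 12*l^2 + 54*l - 6
(5) = -18*g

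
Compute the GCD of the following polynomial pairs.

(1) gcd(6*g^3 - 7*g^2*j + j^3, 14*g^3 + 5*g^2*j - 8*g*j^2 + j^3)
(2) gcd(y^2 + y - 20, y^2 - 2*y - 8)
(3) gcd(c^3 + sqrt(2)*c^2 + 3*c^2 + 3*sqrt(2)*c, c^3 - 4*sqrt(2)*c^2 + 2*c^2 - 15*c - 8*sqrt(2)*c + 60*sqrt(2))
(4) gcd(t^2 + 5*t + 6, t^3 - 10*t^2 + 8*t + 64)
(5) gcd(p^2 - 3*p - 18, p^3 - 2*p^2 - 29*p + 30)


(1) = 2*g - j
(2) = y - 4
(3) = 1
(4) = gcd((t + 2)*(t + 3), (t - 8)*(t - 4)*(t + 2)) = t + 2
(5) = p - 6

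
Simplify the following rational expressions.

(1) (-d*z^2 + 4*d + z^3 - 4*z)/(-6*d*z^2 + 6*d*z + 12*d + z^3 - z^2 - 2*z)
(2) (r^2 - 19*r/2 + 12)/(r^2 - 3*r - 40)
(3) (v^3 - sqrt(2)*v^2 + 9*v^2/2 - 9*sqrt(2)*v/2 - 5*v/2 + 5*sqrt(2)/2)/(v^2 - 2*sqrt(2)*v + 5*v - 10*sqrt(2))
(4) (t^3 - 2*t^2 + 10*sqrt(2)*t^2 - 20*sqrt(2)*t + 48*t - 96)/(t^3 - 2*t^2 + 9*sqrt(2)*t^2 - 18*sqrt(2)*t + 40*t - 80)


(1) = (-d*z - 2*d + z^2 + 2*z)/(-6*d*z - 6*d + z^2 + z)
(2) = (2*r - 3)/(2*r + 10)
(3) = (2*v^2 + v*(-2*sqrt(2) - 1) + sqrt(2))/(2*v - 4*sqrt(2))
(4) = (t + 6*sqrt(2))/(t + 5*sqrt(2))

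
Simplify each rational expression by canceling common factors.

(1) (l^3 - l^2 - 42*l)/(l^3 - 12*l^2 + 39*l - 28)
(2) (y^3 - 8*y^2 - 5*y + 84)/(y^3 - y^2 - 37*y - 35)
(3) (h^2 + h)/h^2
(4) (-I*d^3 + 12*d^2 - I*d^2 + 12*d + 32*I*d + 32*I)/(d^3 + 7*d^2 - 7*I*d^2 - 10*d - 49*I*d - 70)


(1) = (l^2 + 6*l)/(l^2 - 5*l + 4)
(2) = (y^2 - y - 12)/(y^2 + 6*y + 5)
(3) = (h + 1)/h
(4) = (-I*d^3 + d^2*(12 - I) + d*(12 + 32*I) + 32*I)/(d^3 + d^2*(7 - 7*I) + d*(-10 - 49*I) - 70)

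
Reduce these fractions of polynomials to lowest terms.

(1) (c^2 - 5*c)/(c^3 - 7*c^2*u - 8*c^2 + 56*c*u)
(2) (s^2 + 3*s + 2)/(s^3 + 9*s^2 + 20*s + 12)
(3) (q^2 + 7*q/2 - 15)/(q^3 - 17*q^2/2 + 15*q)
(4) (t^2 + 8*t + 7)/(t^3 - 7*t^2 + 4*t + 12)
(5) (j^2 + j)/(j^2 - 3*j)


(1) = (5 - c)/(-c^2 + 7*c*u + 8*c - 56*u)
(2) = 1/(s + 6)
(3) = (q + 6)/(q^2 - 6*q)
(4) = (t + 7)/(t^2 - 8*t + 12)
(5) = (j + 1)/(j - 3)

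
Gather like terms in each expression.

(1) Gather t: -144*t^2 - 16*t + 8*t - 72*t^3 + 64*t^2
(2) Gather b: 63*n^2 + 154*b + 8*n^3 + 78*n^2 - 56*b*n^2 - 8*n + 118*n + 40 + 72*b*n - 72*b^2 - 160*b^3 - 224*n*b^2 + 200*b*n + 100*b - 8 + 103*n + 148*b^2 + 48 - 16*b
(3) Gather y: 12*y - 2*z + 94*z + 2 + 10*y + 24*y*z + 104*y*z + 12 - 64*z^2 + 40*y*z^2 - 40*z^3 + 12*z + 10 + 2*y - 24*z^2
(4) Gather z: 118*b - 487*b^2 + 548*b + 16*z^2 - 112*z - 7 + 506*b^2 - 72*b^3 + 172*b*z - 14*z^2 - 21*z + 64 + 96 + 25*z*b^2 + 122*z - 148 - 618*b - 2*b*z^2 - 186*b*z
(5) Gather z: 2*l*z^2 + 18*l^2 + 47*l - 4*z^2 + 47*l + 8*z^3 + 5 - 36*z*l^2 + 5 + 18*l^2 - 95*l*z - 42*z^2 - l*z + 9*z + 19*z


(1) = -72*t^3 - 80*t^2 - 8*t
(2) = -160*b^3 + b^2*(76 - 224*n) + b*(-56*n^2 + 272*n + 238) + 8*n^3 + 141*n^2 + 213*n + 80
(3) = y*(40*z^2 + 128*z + 24) - 40*z^3 - 88*z^2 + 104*z + 24
(4) = -72*b^3 + 19*b^2 + 48*b + z^2*(2 - 2*b) + z*(25*b^2 - 14*b - 11) + 5
(5) = 36*l^2 + 94*l + 8*z^3 + z^2*(2*l - 46) + z*(-36*l^2 - 96*l + 28) + 10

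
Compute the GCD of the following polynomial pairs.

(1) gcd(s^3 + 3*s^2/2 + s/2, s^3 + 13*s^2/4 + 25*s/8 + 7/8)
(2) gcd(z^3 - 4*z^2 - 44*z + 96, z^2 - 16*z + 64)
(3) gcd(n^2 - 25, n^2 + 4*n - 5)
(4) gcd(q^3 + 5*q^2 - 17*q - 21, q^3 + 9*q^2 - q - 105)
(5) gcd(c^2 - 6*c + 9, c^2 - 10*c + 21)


(1) = gcd(s*(s + 1/2)*(s + 1), (s + 1/2)*(s + 1)*(s + 7/4)) = s^2 + 3*s/2 + 1/2
(2) = gcd((z - 8)*(z - 2)*(z + 6), (z - 8)^2) = z - 8
(3) = gcd((n - 5)*(n + 5), (n - 1)*(n + 5)) = n + 5
(4) = gcd((q - 3)*(q + 1)*(q + 7), (q - 3)*(q + 5)*(q + 7)) = q^2 + 4*q - 21
(5) = gcd((c - 3)^2, (c - 7)*(c - 3)) = c - 3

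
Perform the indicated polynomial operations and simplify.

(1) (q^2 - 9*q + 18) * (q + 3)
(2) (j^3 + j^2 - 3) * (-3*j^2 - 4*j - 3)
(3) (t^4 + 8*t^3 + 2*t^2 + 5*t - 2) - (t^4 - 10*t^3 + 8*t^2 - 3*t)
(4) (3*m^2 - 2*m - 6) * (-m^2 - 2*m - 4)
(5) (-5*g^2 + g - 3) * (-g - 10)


(1) = q^3 - 6*q^2 - 9*q + 54
(2) = -3*j^5 - 7*j^4 - 7*j^3 + 6*j^2 + 12*j + 9
(3) = 18*t^3 - 6*t^2 + 8*t - 2
(4) = -3*m^4 - 4*m^3 - 2*m^2 + 20*m + 24
(5) = 5*g^3 + 49*g^2 - 7*g + 30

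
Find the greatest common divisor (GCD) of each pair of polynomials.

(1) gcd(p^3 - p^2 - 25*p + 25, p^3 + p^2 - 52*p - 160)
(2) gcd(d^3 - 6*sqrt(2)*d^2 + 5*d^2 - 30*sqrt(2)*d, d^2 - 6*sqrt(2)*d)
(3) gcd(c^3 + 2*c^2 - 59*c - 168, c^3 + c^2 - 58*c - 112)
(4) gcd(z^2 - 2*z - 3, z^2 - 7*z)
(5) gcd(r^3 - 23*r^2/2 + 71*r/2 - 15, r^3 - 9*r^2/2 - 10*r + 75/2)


(1) = p + 5
(2) = d^2 - 6*sqrt(2)*d
(3) = c^2 - c - 56
(4) = 1
(5) = gcd((r - 6)*(r - 5)*(r - 1/2), (r - 5)*(r - 5/2)*(r + 3)) = r - 5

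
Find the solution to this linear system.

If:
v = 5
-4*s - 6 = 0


Then:
s = -3/2
v = 5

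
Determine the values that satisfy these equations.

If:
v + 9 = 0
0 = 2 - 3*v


Then:
No Solution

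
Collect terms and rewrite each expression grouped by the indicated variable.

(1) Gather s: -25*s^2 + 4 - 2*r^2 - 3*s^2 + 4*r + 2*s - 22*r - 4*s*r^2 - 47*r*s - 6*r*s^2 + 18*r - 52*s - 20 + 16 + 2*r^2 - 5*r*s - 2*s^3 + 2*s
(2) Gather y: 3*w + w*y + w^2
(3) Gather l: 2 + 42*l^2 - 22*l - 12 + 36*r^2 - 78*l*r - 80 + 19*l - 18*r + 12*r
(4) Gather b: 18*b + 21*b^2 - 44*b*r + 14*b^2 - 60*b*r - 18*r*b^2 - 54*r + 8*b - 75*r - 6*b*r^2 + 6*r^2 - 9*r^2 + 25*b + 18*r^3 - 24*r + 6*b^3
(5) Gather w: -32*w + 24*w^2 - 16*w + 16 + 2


(1) = -2*s^3 + s^2*(-6*r - 28) + s*(-4*r^2 - 52*r - 48)
(2) = w^2 + w*y + 3*w
(3) = 42*l^2 + l*(-78*r - 3) + 36*r^2 - 6*r - 90
(4) = 6*b^3 + b^2*(35 - 18*r) + b*(-6*r^2 - 104*r + 51) + 18*r^3 - 3*r^2 - 153*r
(5) = 24*w^2 - 48*w + 18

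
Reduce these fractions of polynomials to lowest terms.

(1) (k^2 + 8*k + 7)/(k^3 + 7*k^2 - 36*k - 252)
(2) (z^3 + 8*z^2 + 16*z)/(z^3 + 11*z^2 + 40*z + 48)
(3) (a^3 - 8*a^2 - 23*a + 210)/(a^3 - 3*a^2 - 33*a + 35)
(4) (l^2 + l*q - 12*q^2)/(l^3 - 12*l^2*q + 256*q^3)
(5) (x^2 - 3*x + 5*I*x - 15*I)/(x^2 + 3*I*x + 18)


(1) = (k + 1)/(k^2 - 36)
(2) = z/(z + 3)
(3) = (a - 6)/(a - 1)
(4) = (l - 3*q)/(l^2 - 16*l*q + 64*q^2)
(5) = (x^2 + x*(-3 + 5*I) - 15*I)/(x^2 + 3*I*x + 18)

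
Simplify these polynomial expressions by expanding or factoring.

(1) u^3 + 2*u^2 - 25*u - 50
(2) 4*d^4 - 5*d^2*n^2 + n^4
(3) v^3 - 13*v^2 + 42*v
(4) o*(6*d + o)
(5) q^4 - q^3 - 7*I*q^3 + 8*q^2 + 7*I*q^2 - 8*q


(1) = (u - 5)*(u + 2)*(u + 5)
(2) = (-2*d + n)*(-d + n)*(d + n)*(2*d + n)
(3) = v*(v - 7)*(v - 6)
(4) = 6*d*o + o^2
(5) = q*(q - 1)*(q - 8*I)*(q + I)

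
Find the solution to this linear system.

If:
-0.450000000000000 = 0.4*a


Then:
a = -1.12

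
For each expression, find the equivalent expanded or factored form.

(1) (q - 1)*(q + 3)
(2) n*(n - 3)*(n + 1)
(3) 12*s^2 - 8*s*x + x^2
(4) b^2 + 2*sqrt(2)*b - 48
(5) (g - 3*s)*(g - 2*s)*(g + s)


(1) = q^2 + 2*q - 3
(2) = n^3 - 2*n^2 - 3*n
(3) = (-6*s + x)*(-2*s + x)
(4) = (b - 4*sqrt(2))*(b + 6*sqrt(2))
(5) = g^3 - 4*g^2*s + g*s^2 + 6*s^3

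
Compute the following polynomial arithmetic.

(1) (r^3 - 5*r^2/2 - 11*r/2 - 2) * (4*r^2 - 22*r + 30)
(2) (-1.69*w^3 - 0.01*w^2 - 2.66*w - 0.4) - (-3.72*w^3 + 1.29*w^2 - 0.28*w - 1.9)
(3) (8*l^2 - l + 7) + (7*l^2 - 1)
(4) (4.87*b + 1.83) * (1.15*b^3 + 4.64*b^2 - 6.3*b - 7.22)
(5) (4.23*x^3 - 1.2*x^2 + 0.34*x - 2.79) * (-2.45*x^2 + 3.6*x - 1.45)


(1) = 4*r^5 - 32*r^4 + 63*r^3 + 38*r^2 - 121*r - 60
(2) = 2.03*w^3 - 1.3*w^2 - 2.38*w + 1.5
(3) = 15*l^2 - l + 6
(4) = 5.6005*b^4 + 24.7013*b^3 - 22.1898*b^2 - 46.6904*b - 13.2126
(5) = -10.3635*x^5 + 18.168*x^4 - 11.2865*x^3 + 9.7995*x^2 - 10.537*x + 4.0455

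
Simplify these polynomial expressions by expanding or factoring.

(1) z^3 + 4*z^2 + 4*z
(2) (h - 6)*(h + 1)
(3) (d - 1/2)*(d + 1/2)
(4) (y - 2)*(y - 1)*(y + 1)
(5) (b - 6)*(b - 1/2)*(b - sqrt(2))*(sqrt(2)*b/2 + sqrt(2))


(1) = z*(z + 2)^2
(2) = h^2 - 5*h - 6
(3) = d^2 - 1/4
(4) = y^3 - 2*y^2 - y + 2
(5) = sqrt(2)*b^4/2 - 9*sqrt(2)*b^3/4 - b^3 - 5*sqrt(2)*b^2 + 9*b^2/2 + 3*sqrt(2)*b + 10*b - 6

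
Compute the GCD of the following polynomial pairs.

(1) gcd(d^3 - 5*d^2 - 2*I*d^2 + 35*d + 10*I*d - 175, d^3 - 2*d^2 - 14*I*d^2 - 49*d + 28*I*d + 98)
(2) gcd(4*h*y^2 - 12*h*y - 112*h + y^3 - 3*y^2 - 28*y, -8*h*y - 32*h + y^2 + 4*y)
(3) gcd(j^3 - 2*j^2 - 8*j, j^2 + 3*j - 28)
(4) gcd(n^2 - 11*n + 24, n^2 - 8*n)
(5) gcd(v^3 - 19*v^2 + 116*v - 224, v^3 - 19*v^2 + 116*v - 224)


(1) = gcd((d - 5)*(d - 7*I)*(d + 5*I), (d - 2)*(d - 7*I)^2) = d - 7*I
(2) = y + 4
(3) = j - 4
(4) = n - 8
(5) = v^3 - 19*v^2 + 116*v - 224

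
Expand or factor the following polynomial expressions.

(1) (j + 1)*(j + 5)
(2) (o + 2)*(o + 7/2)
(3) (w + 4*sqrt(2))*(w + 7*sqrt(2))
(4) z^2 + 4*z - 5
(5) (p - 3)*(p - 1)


(1) = j^2 + 6*j + 5
(2) = o^2 + 11*o/2 + 7
(3) = w^2 + 11*sqrt(2)*w + 56
(4) = (z - 1)*(z + 5)
(5) = p^2 - 4*p + 3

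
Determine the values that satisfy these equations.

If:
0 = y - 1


Then:
y = 1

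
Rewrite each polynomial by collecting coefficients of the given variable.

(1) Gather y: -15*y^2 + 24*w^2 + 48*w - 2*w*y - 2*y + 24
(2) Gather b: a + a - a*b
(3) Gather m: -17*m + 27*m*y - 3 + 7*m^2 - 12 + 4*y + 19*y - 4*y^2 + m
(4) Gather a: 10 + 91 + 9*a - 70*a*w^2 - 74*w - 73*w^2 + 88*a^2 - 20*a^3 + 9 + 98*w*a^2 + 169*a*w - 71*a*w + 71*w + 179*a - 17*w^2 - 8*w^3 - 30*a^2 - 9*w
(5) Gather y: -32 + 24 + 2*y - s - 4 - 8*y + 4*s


(1) = 24*w^2 + 48*w - 15*y^2 + y*(-2*w - 2) + 24
(2) = -a*b + 2*a
(3) = 7*m^2 + m*(27*y - 16) - 4*y^2 + 23*y - 15
(4) = -20*a^3 + a^2*(98*w + 58) + a*(-70*w^2 + 98*w + 188) - 8*w^3 - 90*w^2 - 12*w + 110
(5) = 3*s - 6*y - 12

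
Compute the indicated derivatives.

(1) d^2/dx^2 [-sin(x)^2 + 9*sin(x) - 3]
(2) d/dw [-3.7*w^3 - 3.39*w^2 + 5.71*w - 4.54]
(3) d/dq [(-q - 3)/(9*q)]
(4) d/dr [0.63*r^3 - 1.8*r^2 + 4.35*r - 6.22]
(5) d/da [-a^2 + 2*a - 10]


(1) = -9*sin(x) - 2*cos(2*x)
(2) = -11.1*w^2 - 6.78*w + 5.71
(3) = 1/(3*q^2)
(4) = 1.89*r^2 - 3.6*r + 4.35
(5) = 2 - 2*a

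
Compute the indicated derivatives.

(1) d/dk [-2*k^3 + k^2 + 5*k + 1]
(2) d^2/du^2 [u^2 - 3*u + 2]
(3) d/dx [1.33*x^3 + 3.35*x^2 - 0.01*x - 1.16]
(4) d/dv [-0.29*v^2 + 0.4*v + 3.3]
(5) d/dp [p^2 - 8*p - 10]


(1) = -6*k^2 + 2*k + 5
(2) = 2
(3) = 3.99*x^2 + 6.7*x - 0.01
(4) = 0.4 - 0.58*v
(5) = 2*p - 8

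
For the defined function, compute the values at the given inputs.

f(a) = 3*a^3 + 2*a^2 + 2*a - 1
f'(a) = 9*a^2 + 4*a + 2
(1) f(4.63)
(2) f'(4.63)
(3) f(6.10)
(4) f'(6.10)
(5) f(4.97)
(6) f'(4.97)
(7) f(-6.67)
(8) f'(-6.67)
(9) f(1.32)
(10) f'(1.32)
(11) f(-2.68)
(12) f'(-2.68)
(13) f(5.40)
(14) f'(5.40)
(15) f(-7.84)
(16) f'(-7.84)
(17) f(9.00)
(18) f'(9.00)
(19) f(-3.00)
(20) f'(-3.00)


(1) = 348.89
(2) = 213.45
(3) = 766.56
(4) = 361.29
(5) = 426.63
(6) = 244.19
(7) = -815.59
(8) = 375.72
(9) = 12.02
(10) = 22.96
(11) = -49.74
(12) = 55.92
(13) = 540.51
(14) = 286.04
(15) = -1339.42
(16) = 523.83
(17) = 2366.00
(18) = 767.00
(19) = -70.00
(20) = 71.00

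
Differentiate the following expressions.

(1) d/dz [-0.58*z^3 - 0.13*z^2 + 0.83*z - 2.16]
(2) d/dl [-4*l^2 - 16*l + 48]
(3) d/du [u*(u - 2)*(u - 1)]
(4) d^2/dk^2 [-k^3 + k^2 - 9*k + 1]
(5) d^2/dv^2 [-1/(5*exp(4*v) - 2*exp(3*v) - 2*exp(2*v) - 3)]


(1) = -1.74*z^2 - 0.26*z + 0.83
(2) = -8*l - 16
(3) = 3*u^2 - 6*u + 2
(4) = 2 - 6*k
(5) = 2*(4*(-10*exp(2*v) + 3*exp(v) + 2)^2*exp(2*v) + (40*exp(2*v) - 9*exp(v) - 4)*(-5*exp(4*v) + 2*exp(3*v) + 2*exp(2*v) + 3))*exp(2*v)/(-5*exp(4*v) + 2*exp(3*v) + 2*exp(2*v) + 3)^3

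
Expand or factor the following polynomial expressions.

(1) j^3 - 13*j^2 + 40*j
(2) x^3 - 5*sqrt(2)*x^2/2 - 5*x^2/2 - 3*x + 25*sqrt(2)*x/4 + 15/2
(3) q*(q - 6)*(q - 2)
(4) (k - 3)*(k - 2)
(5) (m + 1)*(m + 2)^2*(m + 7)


(1) = j*(j - 8)*(j - 5)
(2) = (x - 5/2)*(x - 3*sqrt(2))*(x + sqrt(2)/2)
(3) = q^3 - 8*q^2 + 12*q
(4) = k^2 - 5*k + 6
(5) = m^4 + 12*m^3 + 43*m^2 + 60*m + 28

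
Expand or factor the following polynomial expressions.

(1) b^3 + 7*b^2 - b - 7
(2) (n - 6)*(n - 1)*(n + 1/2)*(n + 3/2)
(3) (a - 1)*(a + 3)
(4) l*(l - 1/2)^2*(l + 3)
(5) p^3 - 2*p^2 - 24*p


(1) = (b - 1)*(b + 1)*(b + 7)
(2) = n^4 - 5*n^3 - 29*n^2/4 + 27*n/4 + 9/2
(3) = a^2 + 2*a - 3
(4) = l^4 + 2*l^3 - 11*l^2/4 + 3*l/4
(5) = p*(p - 6)*(p + 4)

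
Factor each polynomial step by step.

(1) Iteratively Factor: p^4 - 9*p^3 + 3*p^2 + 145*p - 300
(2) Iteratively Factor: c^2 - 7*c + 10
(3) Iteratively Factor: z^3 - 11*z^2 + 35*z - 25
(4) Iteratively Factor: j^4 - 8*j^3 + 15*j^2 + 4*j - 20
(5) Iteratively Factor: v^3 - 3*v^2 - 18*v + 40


(1) = (p - 5)*(p^3 - 4*p^2 - 17*p + 60) = (p - 5)*(p + 4)*(p^2 - 8*p + 15) = (p - 5)^2*(p + 4)*(p - 3)
(2) = (c - 5)*(c - 2)
(3) = (z - 5)*(z^2 - 6*z + 5) = (z - 5)^2*(z - 1)
(4) = (j - 5)*(j^3 - 3*j^2 + 4) = (j - 5)*(j - 2)*(j^2 - j - 2) = (j - 5)*(j - 2)*(j + 1)*(j - 2)
(5) = (v + 4)*(v^2 - 7*v + 10) = (v - 5)*(v + 4)*(v - 2)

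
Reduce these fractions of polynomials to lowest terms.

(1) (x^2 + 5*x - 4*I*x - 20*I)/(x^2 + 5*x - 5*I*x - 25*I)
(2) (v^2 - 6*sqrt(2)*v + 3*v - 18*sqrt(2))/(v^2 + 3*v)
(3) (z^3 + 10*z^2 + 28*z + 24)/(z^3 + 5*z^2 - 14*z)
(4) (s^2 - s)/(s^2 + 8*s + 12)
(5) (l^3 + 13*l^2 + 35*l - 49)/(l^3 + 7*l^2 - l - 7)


(1) = (x - 4*I)/(x - 5*I)
(2) = (v - 6*sqrt(2))/v
(3) = (z^3 + 10*z^2 + 28*z + 24)/(z^3 + 5*z^2 - 14*z)
(4) = (s^2 - s)/(s^2 + 8*s + 12)
(5) = (l + 7)/(l + 1)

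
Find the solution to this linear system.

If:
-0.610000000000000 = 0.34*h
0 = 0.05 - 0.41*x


Then:
h = -1.79
x = 0.12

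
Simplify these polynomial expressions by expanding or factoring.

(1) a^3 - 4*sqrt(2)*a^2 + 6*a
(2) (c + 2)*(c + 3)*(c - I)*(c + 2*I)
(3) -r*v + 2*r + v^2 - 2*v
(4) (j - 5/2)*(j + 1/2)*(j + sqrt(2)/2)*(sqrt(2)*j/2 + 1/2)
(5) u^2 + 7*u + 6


(1) = a*(a - 3*sqrt(2))*(a - sqrt(2))
(2) = c^4 + 5*c^3 + I*c^3 + 8*c^2 + 5*I*c^2 + 10*c + 6*I*c + 12
(3) = (-r + v)*(v - 2)
(4) = sqrt(2)*j^4/2 - sqrt(2)*j^3 + j^3 - 2*j^2 - 3*sqrt(2)*j^2/8 - 5*j/4 - sqrt(2)*j/2 - 5*sqrt(2)/16
(5) = (u + 1)*(u + 6)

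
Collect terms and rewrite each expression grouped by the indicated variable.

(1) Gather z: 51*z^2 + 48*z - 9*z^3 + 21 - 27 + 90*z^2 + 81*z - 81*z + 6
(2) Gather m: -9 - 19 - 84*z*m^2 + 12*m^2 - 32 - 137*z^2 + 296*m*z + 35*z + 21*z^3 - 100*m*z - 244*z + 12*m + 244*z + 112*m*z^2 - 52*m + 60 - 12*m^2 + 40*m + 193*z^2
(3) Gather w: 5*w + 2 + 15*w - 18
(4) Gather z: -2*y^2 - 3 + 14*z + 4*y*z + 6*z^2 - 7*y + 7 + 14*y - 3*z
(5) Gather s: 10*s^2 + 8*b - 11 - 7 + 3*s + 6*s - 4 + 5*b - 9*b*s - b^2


(1) = -9*z^3 + 141*z^2 + 48*z
(2) = -84*m^2*z + m*(112*z^2 + 196*z) + 21*z^3 + 56*z^2 + 35*z
(3) = 20*w - 16
(4) = -2*y^2 + 7*y + 6*z^2 + z*(4*y + 11) + 4
(5) = -b^2 + 13*b + 10*s^2 + s*(9 - 9*b) - 22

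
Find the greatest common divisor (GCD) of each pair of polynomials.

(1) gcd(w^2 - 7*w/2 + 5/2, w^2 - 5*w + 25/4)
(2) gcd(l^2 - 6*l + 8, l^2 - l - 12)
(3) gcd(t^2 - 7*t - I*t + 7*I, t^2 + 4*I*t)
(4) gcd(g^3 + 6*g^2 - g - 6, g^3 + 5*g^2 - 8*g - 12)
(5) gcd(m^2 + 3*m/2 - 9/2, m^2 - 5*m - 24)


(1) = gcd((w - 5/2)*(w - 1), (w - 5/2)^2) = w - 5/2
(2) = gcd((l - 4)*(l - 2), (l - 4)*(l + 3)) = l - 4
(3) = gcd((t - 7)*(t - I), t*(t + 4*I)) = 1
(4) = gcd((g - 1)*(g + 1)*(g + 6), (g - 2)*(g + 1)*(g + 6)) = g^2 + 7*g + 6
(5) = m + 3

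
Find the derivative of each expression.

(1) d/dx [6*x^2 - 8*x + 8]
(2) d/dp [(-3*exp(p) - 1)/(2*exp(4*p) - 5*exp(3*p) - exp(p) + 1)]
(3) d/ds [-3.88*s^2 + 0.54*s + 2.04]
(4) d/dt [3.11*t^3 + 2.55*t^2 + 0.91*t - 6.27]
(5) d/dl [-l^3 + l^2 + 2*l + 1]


(1) = 12*x - 8
(2) = (-(3*exp(p) + 1)*(-8*exp(3*p) + 15*exp(2*p) + 1) - 6*exp(4*p) + 15*exp(3*p) + 3*exp(p) - 3)*exp(p)/(2*exp(4*p) - 5*exp(3*p) - exp(p) + 1)^2
(3) = 0.54 - 7.76*s
(4) = 9.33*t^2 + 5.1*t + 0.91
(5) = -3*l^2 + 2*l + 2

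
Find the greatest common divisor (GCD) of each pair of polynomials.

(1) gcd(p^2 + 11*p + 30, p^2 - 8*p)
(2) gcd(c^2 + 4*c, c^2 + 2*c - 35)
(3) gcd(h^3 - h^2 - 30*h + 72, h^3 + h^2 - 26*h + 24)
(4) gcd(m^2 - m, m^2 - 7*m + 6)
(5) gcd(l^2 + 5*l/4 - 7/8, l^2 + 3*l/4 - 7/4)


(1) = gcd((p + 5)*(p + 6), p*(p - 8)) = 1
(2) = 1
(3) = gcd((h - 4)*(h - 3)*(h + 6), (h - 4)*(h - 1)*(h + 6)) = h^2 + 2*h - 24
(4) = gcd(m*(m - 1), (m - 6)*(m - 1)) = m - 1
(5) = l + 7/4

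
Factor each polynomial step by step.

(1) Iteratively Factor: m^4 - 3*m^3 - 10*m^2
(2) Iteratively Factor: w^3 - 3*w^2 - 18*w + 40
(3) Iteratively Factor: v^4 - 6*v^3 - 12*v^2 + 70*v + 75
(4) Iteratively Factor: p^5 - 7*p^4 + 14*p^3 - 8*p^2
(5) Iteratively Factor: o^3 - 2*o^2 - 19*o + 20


(1) = (m + 2)*(m^3 - 5*m^2) = m*(m + 2)*(m^2 - 5*m) = m*(m - 5)*(m + 2)*(m)
(2) = (w + 4)*(w^2 - 7*w + 10) = (w - 5)*(w + 4)*(w - 2)
(3) = (v + 1)*(v^3 - 7*v^2 - 5*v + 75) = (v - 5)*(v + 1)*(v^2 - 2*v - 15) = (v - 5)^2*(v + 1)*(v + 3)
(4) = (p)*(p^4 - 7*p^3 + 14*p^2 - 8*p) = p*(p - 4)*(p^3 - 3*p^2 + 2*p) = p*(p - 4)*(p - 1)*(p^2 - 2*p) = p*(p - 4)*(p - 2)*(p - 1)*(p)
(5) = (o - 5)*(o^2 + 3*o - 4) = (o - 5)*(o + 4)*(o - 1)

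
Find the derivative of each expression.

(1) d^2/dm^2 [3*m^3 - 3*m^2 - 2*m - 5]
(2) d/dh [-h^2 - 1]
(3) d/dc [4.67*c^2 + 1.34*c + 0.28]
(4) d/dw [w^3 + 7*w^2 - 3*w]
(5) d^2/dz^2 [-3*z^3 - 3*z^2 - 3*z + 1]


(1) = 18*m - 6
(2) = -2*h
(3) = 9.34*c + 1.34
(4) = 3*w^2 + 14*w - 3
(5) = -18*z - 6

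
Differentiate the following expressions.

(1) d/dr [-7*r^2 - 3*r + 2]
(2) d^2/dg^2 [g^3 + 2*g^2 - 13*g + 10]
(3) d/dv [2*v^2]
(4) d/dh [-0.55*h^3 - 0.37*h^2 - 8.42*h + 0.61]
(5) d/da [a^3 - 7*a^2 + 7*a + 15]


(1) = -14*r - 3
(2) = 6*g + 4
(3) = 4*v
(4) = -1.65*h^2 - 0.74*h - 8.42
(5) = 3*a^2 - 14*a + 7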